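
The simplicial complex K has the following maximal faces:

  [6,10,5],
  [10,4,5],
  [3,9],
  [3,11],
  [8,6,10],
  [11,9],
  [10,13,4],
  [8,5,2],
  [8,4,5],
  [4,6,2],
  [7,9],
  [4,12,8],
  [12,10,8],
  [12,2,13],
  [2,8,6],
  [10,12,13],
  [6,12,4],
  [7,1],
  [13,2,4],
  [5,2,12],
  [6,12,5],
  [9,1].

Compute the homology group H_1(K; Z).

H_1 = Z^4.

K has 13 vertices, 30 edges, 16 triangles.
rank ∂_1 = 11, rank ∂_2 = 15 ⇒ b_1 = 30 − 11 − 15 = 4; all invariant factors of ∂_2 are 1 so no torsion. So H_1 = Z^4.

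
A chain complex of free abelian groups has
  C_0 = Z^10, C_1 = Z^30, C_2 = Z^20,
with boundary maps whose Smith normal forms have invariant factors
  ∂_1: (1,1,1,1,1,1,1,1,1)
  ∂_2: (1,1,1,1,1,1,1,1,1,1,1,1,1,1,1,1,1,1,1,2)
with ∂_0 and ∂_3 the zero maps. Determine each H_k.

H_0 ≅ Z,  H_1 ≅ Z ⊕ Z/2Z,  H_2 = 0.

H_0: b_0 = 10 − 0 − 9 = 1; torsion from ∂_1 factors > 1: none. So H_0 ≅ Z.
H_1: b_1 = 30 − 9 − 20 = 1; torsion from ∂_2 factors > 1: [2]. So H_1 ≅ Z ⊕ Z/2Z.
H_2: b_2 = 20 − 20 − 0 = 0; torsion from ∂_3 factors > 1: none. So H_2 ≅ 0.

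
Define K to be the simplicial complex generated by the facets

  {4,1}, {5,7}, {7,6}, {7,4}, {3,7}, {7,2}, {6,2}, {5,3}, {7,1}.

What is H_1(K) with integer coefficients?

Order the vertices as 1 < 2 < 3 < 4 < 5 < 6 < 7. Listing each simplex with vertices in this order, K has dimension 1 with simplices:

  0-simplices (7): [1], [2], [3], [4], [5], [6], [7]
  1-simplices (9): [1,4], [1,7], [2,6], [2,7], [3,5], [3,7], [4,7], [5,7], [6,7]

Hence C_0 ≅ Z^7, C_1 ≅ Z^9.

∂_1: C_1 → C_0 is given by ∂[p,q] = [q] − [p]. For instance
  ∂[3,7] = [7] − [3].
This gives a 7×9 integer matrix of rank 6; reducing to Smith normal form yields diagonal entries (1,1,1,1,1,1).

Computing H_k = (kernel of ∂_k) / (image of ∂_{k+1}):

  H_1: rank ker ∂_1 − rank ∂_2 = (9 − 6) − 0 = 3, and there is no ∂_2, so H_1 = Z^3.

H_1 = Z^3.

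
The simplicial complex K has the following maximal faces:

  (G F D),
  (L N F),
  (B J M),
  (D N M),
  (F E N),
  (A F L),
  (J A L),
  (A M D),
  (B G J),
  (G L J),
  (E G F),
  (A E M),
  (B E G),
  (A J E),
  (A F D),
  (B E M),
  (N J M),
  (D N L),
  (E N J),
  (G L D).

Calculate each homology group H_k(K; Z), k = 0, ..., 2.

H_0 ≅ Z,  H_1 ≅ Z ⊕ Z/2,  H_2 = 0.

We work with the vertex ordering A < B < D < E < F < G < J < L < M < N. The simplices of K, each written with vertices in increasing order, are:

  0-simplices (10): A, B, D, E, F, G, J, L, M, N
  1-simplices (30): AD, AE, AF, AJ, AL, AM, BE, BG, BJ, BM, DF, DG, DL, DM, DN, EF, EG, EJ, EM, EN, FG, FL, FN, GJ, GL, JL, JM, JN, LN, MN
  2-simplices (20): ADF, ADM, AEJ, AEM, AFL, AJL, BEG, BEM, BGJ, BJM, DFG, DGL, DLN, DMN, EFG, EFN, EJN, FLN, GJL, JMN

giving chain groups C_0 ≅ Z^10, C_1 ≅ Z^30, C_2 ≅ Z^20.

Boundary ∂_1: C_1 → C_0 is given by ∂[p,q] = [q] − [p]. For instance
  ∂FN = N − F.
The resulting 10×30 matrix has rank 9, and its Smith normal form has invariant factors (1,1,1,1,1,1,1,1,1).

∂_2: C_2 → C_1 maps a triangle to the signed sum of its edges. For instance
  ∂BEG = EG − BG + BE,
  ∂AFL = FL − AL + AF.
This gives a 30×20 integer matrix of rank 20; reducing to Smith normal form yields diagonal entries (1,1,1,1,1,1,1,1,1,1,1,1,1,1,1,1,1,1,1,2).

From H_k ≅ ker(∂_k) / im(∂_{k+1}) we obtain:

  H_0: rank C_0 − rank ∂_1 = 10 − 9 = 1, and the invariant factors of ∂_1 are all 1, so H_0 ≅ Z.
  H_1: rank ker ∂_1 − rank ∂_2 = (30 − 9) − 20 = 1, and ∂_2 has invariant factor 2 > 1, so H_1 ≅ Z ⊕ Z/2.
  H_2: rank ker ∂_2 − rank ∂_3 = (20 − 20) − 0 = 0, and there is no ∂_3, so H_2 ≅ 0.

As a check, the Euler characteristic is 10 − 30 + 20 = 0, which agrees with 1 − 1 + 0 = 0.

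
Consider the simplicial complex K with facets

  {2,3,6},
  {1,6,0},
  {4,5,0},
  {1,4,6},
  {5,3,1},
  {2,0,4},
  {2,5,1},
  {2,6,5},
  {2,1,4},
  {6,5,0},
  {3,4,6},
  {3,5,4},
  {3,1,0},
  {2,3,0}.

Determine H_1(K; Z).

H_1 = Z^2.

Fix the vertex order 0 < 1 < 2 < 3 < 4 < 5 < 6 and write every simplex with vertices in increasing order. Then dim K = 2 and the simplices of K are:

  0-simplices (7): [0], [1], [2], [3], [4], [5], [6]
  1-simplices (21): [0,1], [0,2], [0,3], [0,4], [0,5], [0,6], [1,2], [1,3], [1,4], [1,5], [1,6], [2,3], [2,4], [2,5], [2,6], [3,4], [3,5], [3,6], [4,5], [4,6], [5,6]
  2-simplices (14): [0,1,3], [0,1,6], [0,2,3], [0,2,4], [0,4,5], [0,5,6], [1,2,4], [1,2,5], [1,3,5], [1,4,6], [2,3,6], [2,5,6], [3,4,5], [3,4,6]

Hence C_0 ≅ Z^7, C_1 ≅ Z^21, C_2 ≅ Z^14.

∂_1: C_1 → C_0 maps an edge to its endpoints' difference, ∂[p,q] = q − p.
This gives a 7×21 integer matrix of rank 6; reducing to Smith normal form yields diagonal entries (1,1,1,1,1,1).

∂_2: C_2 → C_1 acts by ∂[p,q,r] = [q,r] − [p,r] + [p,q]. For instance
  ∂[3,4,6] = [4,6] − [3,6] + [3,4],
  ∂[2,5,6] = [5,6] − [2,6] + [2,5].
The 21×14 boundary matrix has rank 13 and Smith normal form diag(1,1,1,1,1,1,1,1,1,1,1,1,1).

Reading off H_k = ker ∂_k / im ∂_{k+1}:

  H_1: rank ker ∂_1 − rank ∂_2 = (21 − 6) − 13 = 2, and the invariant factors of ∂_2 are all 1, so H_1 = Z^2.

(K is a triangulation of the torus T^2.)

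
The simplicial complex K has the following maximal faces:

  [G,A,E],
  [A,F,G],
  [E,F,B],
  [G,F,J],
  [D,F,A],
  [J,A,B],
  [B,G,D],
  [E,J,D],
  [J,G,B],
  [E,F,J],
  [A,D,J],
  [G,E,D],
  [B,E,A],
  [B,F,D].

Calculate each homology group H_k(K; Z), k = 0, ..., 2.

H_0 ≅ Z,  H_1 ≅ Z^2,  H_2 ≅ Z.

Order the vertices as A < B < D < E < F < G < J. Listing each simplex with vertices in this order, K has dimension 2 with simplices:

  0-simplices (7): A, B, D, E, F, G, J
  1-simplices (21): AB, AD, AE, AF, AG, AJ, BD, BE, BF, BG, BJ, DE, DF, DG, DJ, EF, EG, EJ, FG, FJ, GJ
  2-simplices (14): ABE, ABJ, ADF, ADJ, AEG, AFG, BDF, BDG, BEF, BGJ, DEG, DEJ, EFJ, FGJ

giving chain groups C_0 ≅ Z^7, C_1 ≅ Z^21, C_2 ≅ Z^14.

The boundary map ∂_1: C_1 → C_0 sends each edge [p,q] (with p < q) to q − p. For instance
  ∂EJ = J − E.
As a 7×21 matrix over Z this has rank 6, with invariant factors (1,1,1,1,1,1).

The boundary map ∂_2: C_2 → C_1 acts by ∂[p,q,r] = [q,r] − [p,r] + [p,q]. For instance
  ∂BDG = DG − BG + BD,
  ∂ABE = BE − AE + AB.
This gives a 21×14 integer matrix of rank 13; reducing to Smith normal form yields diagonal entries (1,1,1,1,1,1,1,1,1,1,1,1,1).

Now H_k = ker ∂_k / im ∂_{k+1}, so:

  H_0: rank C_0 − rank ∂_1 = 7 − 6 = 1, and the invariant factors of ∂_1 are all 1, so H_0 = Z.
  H_1: rank ker ∂_1 − rank ∂_2 = (21 − 6) − 13 = 2, and the invariant factors of ∂_2 are all 1, so H_1 = Z^2.
  H_2: rank ker ∂_2 − rank ∂_3 = (14 − 13) − 0 = 1, and there is no ∂_3, so H_2 = Z.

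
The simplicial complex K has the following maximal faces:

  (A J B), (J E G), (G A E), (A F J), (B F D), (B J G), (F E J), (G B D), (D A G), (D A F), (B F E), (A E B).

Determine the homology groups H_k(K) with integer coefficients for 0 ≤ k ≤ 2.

Order the vertices as A < B < D < E < F < G < J. Listing each simplex with vertices in this order, K has dimension 2 with simplices:

  0-simplices (7): A, B, D, E, F, G, J
  1-simplices (18): AB, AD, AE, AF, AG, AJ, BD, BE, BF, BG, BJ, DF, DG, EF, EG, EJ, FJ, GJ
  2-simplices (12): ABE, ABJ, ADF, ADG, AEG, AFJ, BDF, BDG, BEF, BGJ, EFJ, EGJ

so the chain groups are C_0 ≅ Z^7, C_1 ≅ Z^18, C_2 ≅ Z^12.

Boundary ∂_1: C_1 → C_0 is given by ∂[p,q] = [q] − [p].
This gives a 7×18 integer matrix of rank 6; reducing to Smith normal form yields diagonal entries (1,1,1,1,1,1).

∂_2: C_2 → C_1 acts by ∂[p,q,r] = [q,r] − [p,r] + [p,q]. For instance
  ∂ABE = BE − AE + AB,
  ∂ADG = DG − AG + AD.
The resulting 18×12 matrix has rank 12, and its Smith normal form has invariant factors (1,1,1,1,1,1,1,1,1,1,1,2).

From H_k ≅ ker(∂_k) / im(∂_{k+1}) we obtain:

  H_0: rank C_0 − rank ∂_1 = 7 − 6 = 1, and the invariant factors of ∂_1 are all 1, so H_0 = Z.
  H_1: rank ker ∂_1 − rank ∂_2 = (18 − 6) − 12 = 0, and ∂_2 has invariant factor 2 > 1, so H_1 = Z/2.
  H_2: rank ker ∂_2 − rank ∂_3 = (12 − 12) − 0 = 0, and there is no ∂_3, so H_2 = 0.

(K is a triangulation of the real projective plane RP^2.)

H_0 = Z,  H_1 = Z/2,  H_2 = 0.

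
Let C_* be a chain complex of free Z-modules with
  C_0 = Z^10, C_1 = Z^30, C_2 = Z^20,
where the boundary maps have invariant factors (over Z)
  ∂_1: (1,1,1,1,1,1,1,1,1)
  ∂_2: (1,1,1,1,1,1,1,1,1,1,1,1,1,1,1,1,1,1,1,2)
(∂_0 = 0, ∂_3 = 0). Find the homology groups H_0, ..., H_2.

H_0 ≅ Z,  H_1 ≅ Z × Z/2,  H_2 = 0.

H_0: b_0 = 10 − 0 − 9 = 1; torsion from ∂_1 factors > 1: none. So H_0 ≅ Z.
H_1: b_1 = 30 − 9 − 20 = 1; torsion from ∂_2 factors > 1: [2]. So H_1 ≅ Z × Z/2.
H_2: b_2 = 20 − 20 − 0 = 0; torsion from ∂_3 factors > 1: none. So H_2 ≅ 0.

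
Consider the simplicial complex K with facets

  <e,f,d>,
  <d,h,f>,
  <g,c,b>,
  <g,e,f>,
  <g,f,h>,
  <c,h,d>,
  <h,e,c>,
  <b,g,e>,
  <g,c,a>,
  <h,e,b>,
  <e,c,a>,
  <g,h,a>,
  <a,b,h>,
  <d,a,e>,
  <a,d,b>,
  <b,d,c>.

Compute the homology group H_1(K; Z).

H_1 = Z^2.

We work with the vertex ordering a < b < c < d < e < f < g < h. The simplices of K, each written with vertices in increasing order, are:

  0-simplices (8): a, b, c, d, e, f, g, h
  1-simplices (24): ab, ac, ad, ae, ag, ah, bc, bd, be, bg, bh, cd, ce, cg, ch, de, df, dh, ef, eg, eh, fg, fh, gh
  2-simplices (16): abd, abh, ace, acg, ade, agh, bcd, bcg, beg, beh, cdh, ceh, def, dfh, efg, fgh

giving chain groups C_0 ≅ Z^8, C_1 ≅ Z^24, C_2 ≅ Z^16.

Boundary ∂_1: C_1 → C_0 maps an edge to its endpoints' difference, ∂[p,q] = q − p.
This gives a 8×24 integer matrix of rank 7; reducing to Smith normal form yields diagonal entries (1,1,1,1,1,1,1).

∂_2: C_2 → C_1 acts by ∂[p,q,r] = [q,r] − [p,r] + [p,q]. For instance
  ∂ceh = eh − ch + ce,
  ∂agh = gh − ah + ag.
As a 24×16 matrix over Z this has rank 15, with invariant factors (1,1,1,1,1,1,1,1,1,1,1,1,1,1,1).

Computing H_k = (kernel of ∂_k) / (image of ∂_{k+1}):

  H_1: rank ker ∂_1 − rank ∂_2 = (24 − 7) − 15 = 2, and the invariant factors of ∂_2 are all 1, so H_1 = Z^2.

(K is a triangulation of the torus T^2.)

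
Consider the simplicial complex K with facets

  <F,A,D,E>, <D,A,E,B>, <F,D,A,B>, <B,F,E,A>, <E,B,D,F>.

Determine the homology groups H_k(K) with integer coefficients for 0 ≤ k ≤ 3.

H_0 = Z,  H_1 = 0,  H_2 = 0,  H_3 = Z.

Order the vertices as A < B < D < E < F. Listing each simplex with vertices in this order, K has dimension 3 with simplices:

  0-simplices (5): A, B, D, E, F
  1-simplices (10): AB, AD, AE, AF, BD, BE, BF, DE, DF, EF
  2-simplices (10): ABD, ABE, ABF, ADE, ADF, AEF, BDE, BDF, BEF, DEF
  3-simplices (5): ABDE, ABDF, ABEF, ADEF, BDEF

so the chain groups are C_0 ≅ Z^5, C_1 ≅ Z^10, C_2 ≅ Z^10, C_3 ≅ Z^5.

The boundary map ∂_1: C_1 → C_0 maps an edge to its endpoints' difference, ∂[p,q] = q − p.
This gives a 5×10 integer matrix of rank 4; reducing to Smith normal form yields diagonal entries (1,1,1,1).

The boundary map ∂_2: C_2 → C_1 maps a triangle to the signed sum of its edges. For instance
  ∂ADE = DE − AE + AD,
  ∂BDF = DF − BF + BD.
This gives a 10×10 integer matrix of rank 6; reducing to Smith normal form yields diagonal entries (1,1,1,1,1,1).

The boundary map ∂_3: C_3 → C_2 sends each 3-simplex σ to the alternating sum Σ_i (−1)^i (σ with its i-th vertex removed). For instance
  ∂ABDE = BDE − ADE + ABE − ABD,
  ∂ABEF = BEF − AEF + ABF − ABE.
As a 10×5 matrix over Z this has rank 4, with invariant factors (1,1,1,1).

Reading off H_k = ker ∂_k / im ∂_{k+1}:

  H_0: rank C_0 − rank ∂_1 = 5 − 4 = 1, and the invariant factors of ∂_1 are all 1, so H_0 = Z.
  H_1: rank ker ∂_1 − rank ∂_2 = (10 − 4) − 6 = 0, and the invariant factors of ∂_2 are all 1, so H_1 = 0.
  H_2: rank ker ∂_2 − rank ∂_3 = (10 − 6) − 4 = 0, and the invariant factors of ∂_3 are all 1, so H_2 = 0.
  H_3: rank ker ∂_3 − rank ∂_4 = (5 − 4) − 0 = 1, and there is no ∂_4, so H_3 = Z.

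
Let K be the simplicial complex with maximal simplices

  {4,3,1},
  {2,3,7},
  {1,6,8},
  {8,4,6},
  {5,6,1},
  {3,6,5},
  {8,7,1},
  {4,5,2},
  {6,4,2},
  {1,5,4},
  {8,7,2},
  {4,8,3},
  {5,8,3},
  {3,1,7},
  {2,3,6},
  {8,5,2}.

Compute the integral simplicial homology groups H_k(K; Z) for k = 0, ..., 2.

H_0 = Z,  H_1 = Z^2,  H_2 = Z.

Order the vertices as 1 < 2 < 3 < 4 < 5 < 6 < 7 < 8. Listing each simplex with vertices in this order, K has dimension 2 with simplices:

  0-simplices (8): [1], [2], [3], [4], [5], [6], [7], [8]
  1-simplices (24): (24 of them)
  2-simplices (16): [1,3,4], [1,3,7], [1,4,5], [1,5,6], [1,6,8], [1,7,8], [2,3,6], [2,3,7], [2,4,5], [2,4,6], [2,5,8], [2,7,8], [3,4,8], [3,5,6], [3,5,8], [4,6,8]

so the chain groups are C_0 ≅ Z^8, C_1 ≅ Z^24, C_2 ≅ Z^16.

∂_1: C_1 → C_0 maps an edge to its endpoints' difference, ∂[p,q] = q − p. For instance
  ∂[1,8] = [8] − [1].
The resulting 8×24 matrix has rank 7, and its Smith normal form has invariant factors (1,1,1,1,1,1,1).

Boundary ∂_2: C_2 → C_1 acts by ∂[p,q,r] = [q,r] − [p,r] + [p,q]. For instance
  ∂[1,3,7] = [3,7] − [1,7] + [1,3],
  ∂[1,5,6] = [5,6] − [1,6] + [1,5].
This gives a 24×16 integer matrix of rank 15; reducing to Smith normal form yields diagonal entries (1,1,1,1,1,1,1,1,1,1,1,1,1,1,1).

From H_k ≅ ker(∂_k) / im(∂_{k+1}) we obtain:

  H_0: rank C_0 − rank ∂_1 = 8 − 7 = 1, and the invariant factors of ∂_1 are all 1, so H_0 ≅ Z.
  H_1: rank ker ∂_1 − rank ∂_2 = (24 − 7) − 15 = 2, and the invariant factors of ∂_2 are all 1, so H_1 ≅ Z^2.
  H_2: rank ker ∂_2 − rank ∂_3 = (16 − 15) − 0 = 1, and there is no ∂_3, so H_2 ≅ Z.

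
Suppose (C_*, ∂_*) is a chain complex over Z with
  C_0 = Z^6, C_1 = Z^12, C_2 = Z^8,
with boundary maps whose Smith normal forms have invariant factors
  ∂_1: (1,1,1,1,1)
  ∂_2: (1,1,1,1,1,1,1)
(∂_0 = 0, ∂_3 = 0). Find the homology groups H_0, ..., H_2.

H_0 ≅ Z,  H_1 = 0,  H_2 ≅ Z.

H_0: b_0 = 6 − 0 − 5 = 1; torsion from ∂_1 factors > 1: none. So H_0 ≅ Z.
H_1: b_1 = 12 − 5 − 7 = 0; torsion from ∂_2 factors > 1: none. So H_1 ≅ 0.
H_2: b_2 = 8 − 7 − 0 = 1; torsion from ∂_3 factors > 1: none. So H_2 ≅ Z.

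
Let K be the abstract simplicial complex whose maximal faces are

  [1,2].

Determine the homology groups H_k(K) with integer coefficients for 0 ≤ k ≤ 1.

H_0 = Z,  H_1 = 0.

Take the total order 1 < 2 on the vertex set. Then K (dimension 1) consists of the simplices:

  0-simplices (2): [1], [2]
  1-simplices (1): [1,2]

giving chain groups C_0 ≅ Z^2, C_1 ≅ Z^1.

The boundary map ∂_1: C_1 → C_0 maps an edge to its endpoints' difference, ∂[p,q] = q − p. For instance
  ∂[1,2] = [2] − [1].
The 2×1 boundary matrix has rank 1 and Smith normal form diag(1).

From H_k ≅ ker(∂_k) / im(∂_{k+1}) we obtain:

  H_0: rank C_0 − rank ∂_1 = 2 − 1 = 1, and the invariant factors of ∂_1 are all 1, so H_0 = Z.
  H_1: rank ker ∂_1 − rank ∂_2 = (1 − 1) − 0 = 0, and there is no ∂_2, so H_1 = 0.

As a check, the Euler characteristic is 2 − 1 = 1, which agrees with 1 − 0 = 1.
(K is a triangulation of the 1-simplex.)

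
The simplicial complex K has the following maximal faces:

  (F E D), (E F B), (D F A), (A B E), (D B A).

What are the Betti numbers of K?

b_0 = 1, b_1 = 1, b_2 = 0.

Order the vertices as A < B < D < E < F. Listing each simplex with vertices in this order, K has dimension 2 with simplices:

  0-simplices (5): A, B, D, E, F
  1-simplices (10): AB, AD, AE, AF, BD, BE, BF, DE, DF, EF
  2-simplices (5): ABD, ABE, ADF, BEF, DEF

Hence C_0 ≅ Z^5, C_1 ≅ Z^10, C_2 ≅ Z^5.

∂_1: C_1 → C_0 is given by ∂[p,q] = [q] − [p]. For instance
  ∂BF = F − B.
The resulting 5×10 matrix has rank 4, and its Smith normal form has invariant factors (1,1,1,1).

∂_2: C_2 → C_1 sends each 2-simplex [p,q,r] to [q,r] − [p,r] + [p,q]. For instance
  ∂ABE = BE − AE + AB,
  ∂BEF = EF − BF + BE.
This gives a 10×5 integer matrix of rank 5; reducing to Smith normal form yields diagonal entries (1,1,1,1,1).

From H_k ≅ ker(∂_k) / im(∂_{k+1}) we obtain:

  H_0: rank C_0 − rank ∂_1 = 5 − 4 = 1, and the invariant factors of ∂_1 are all 1, so H_0 = Z.
  H_1: rank ker ∂_1 − rank ∂_2 = (10 − 4) − 5 = 1, and the invariant factors of ∂_2 are all 1, so H_1 = Z.
  H_2: rank ker ∂_2 − rank ∂_3 = (5 − 5) − 0 = 0, and there is no ∂_3, so H_2 = 0.

As a check, the Euler characteristic is 5 − 10 + 5 = 0, which agrees with 1 − 1 + 0 = 0.

Hence the Betti numbers are b_0 = 1, b_1 = 1, b_2 = 0.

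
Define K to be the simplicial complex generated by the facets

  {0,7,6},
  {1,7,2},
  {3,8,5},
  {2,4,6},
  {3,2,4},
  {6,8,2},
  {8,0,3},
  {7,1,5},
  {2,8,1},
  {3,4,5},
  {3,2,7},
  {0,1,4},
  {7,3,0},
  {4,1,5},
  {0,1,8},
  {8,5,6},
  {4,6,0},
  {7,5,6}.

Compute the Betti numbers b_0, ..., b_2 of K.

b_0 = 1, b_1 = 2, b_2 = 1.

Order the vertices as 0 < 1 < 2 < 3 < 4 < 5 < 6 < 7 < 8. Listing each simplex with vertices in this order, K has dimension 2 with simplices:

  0-simplices (9): [0], [1], [2], [3], [4], [5], [6], [7], [8]
  1-simplices (27): (27 of them)
  2-simplices (18): [0,1,4], [0,1,8], [0,3,7], [0,3,8], [0,4,6], [0,6,7], [1,2,7], [1,2,8], [1,4,5], [1,5,7], [2,3,4], [2,3,7], [2,4,6], [2,6,8], [3,4,5], [3,5,8], [5,6,7], [5,6,8]

so the chain groups are C_0 ≅ Z^9, C_1 ≅ Z^27, C_2 ≅ Z^18.

Boundary ∂_1: C_1 → C_0 maps an edge to its endpoints' difference, ∂[p,q] = q − p. For instance
  ∂[2,4] = [4] − [2].
The resulting 9×27 matrix has rank 8, and its Smith normal form has invariant factors (1,1,1,1,1,1,1,1).

Boundary ∂_2: C_2 → C_1 maps a triangle to the signed sum of its edges. For instance
  ∂[0,1,8] = [1,8] − [0,8] + [0,1],
  ∂[0,4,6] = [4,6] − [0,6] + [0,4].
The 27×18 boundary matrix has rank 17 and Smith normal form diag(1,1,1,1,1,1,1,1,1,1,1,1,1,1,1,1,1).

Reading off H_k = ker ∂_k / im ∂_{k+1}:

  H_0: rank C_0 − rank ∂_1 = 9 − 8 = 1, and the invariant factors of ∂_1 are all 1, so H_0 = Z.
  H_1: rank ker ∂_1 − rank ∂_2 = (27 − 8) − 17 = 2, and the invariant factors of ∂_2 are all 1, so H_1 = Z^2.
  H_2: rank ker ∂_2 − rank ∂_3 = (18 − 17) − 0 = 1, and there is no ∂_3, so H_2 = Z.

Hence the Betti numbers are b_0 = 1, b_1 = 2, b_2 = 1.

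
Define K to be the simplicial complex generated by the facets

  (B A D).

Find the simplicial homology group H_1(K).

K has 3 vertices, 3 edges, 1 triangle.
rank ∂_1 = 2, rank ∂_2 = 1 ⇒ b_1 = 3 − 2 − 1 = 0; all invariant factors of ∂_2 are 1 so no torsion. So H_1 ≅ 0.

H_1 ≅ 0.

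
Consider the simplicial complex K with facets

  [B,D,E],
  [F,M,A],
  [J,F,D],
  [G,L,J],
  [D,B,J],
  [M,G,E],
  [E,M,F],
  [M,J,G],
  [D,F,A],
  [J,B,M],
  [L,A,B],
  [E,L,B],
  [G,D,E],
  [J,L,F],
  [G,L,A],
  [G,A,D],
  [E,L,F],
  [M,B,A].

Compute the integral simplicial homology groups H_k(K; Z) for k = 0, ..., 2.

K has 9 vertices, 27 edges, 18 triangles.
rank ∂_0 = 0, rank ∂_1 = 8 ⇒ b_0 = 9 − 0 − 8 = 1; all invariant factors of ∂_1 are 1 so no torsion. So H_0 = Z.
rank ∂_1 = 8, rank ∂_2 = 17 ⇒ b_1 = 27 − 8 − 17 = 2; all invariant factors of ∂_2 are 1 so no torsion. So H_1 = Z^2.
rank ∂_2 = 17, rank ∂_3 = 0 ⇒ b_2 = 18 − 17 − 0 = 1. So H_2 = Z.

H_0 ≅ Z,  H_1 ≅ Z^2,  H_2 ≅ Z.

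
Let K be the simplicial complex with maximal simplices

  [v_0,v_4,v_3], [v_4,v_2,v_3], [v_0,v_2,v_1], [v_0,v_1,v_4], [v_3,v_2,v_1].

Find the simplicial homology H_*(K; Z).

H_0 = Z,  H_1 = Z,  H_2 = 0.

We work with the vertex ordering v_0 < v_1 < v_2 < v_3 < v_4. The simplices of K, each written with vertices in increasing order, are:

  0-simplices (5): [v_0], [v_1], [v_2], [v_3], [v_4]
  1-simplices (10): [v_0,v_1], [v_0,v_2], [v_0,v_3], [v_0,v_4], [v_1,v_2], [v_1,v_3], [v_1,v_4], [v_2,v_3], [v_2,v_4], [v_3,v_4]
  2-simplices (5): [v_0,v_1,v_2], [v_0,v_1,v_4], [v_0,v_3,v_4], [v_1,v_2,v_3], [v_2,v_3,v_4]

so the chain groups are C_0 ≅ Z^5, C_1 ≅ Z^10, C_2 ≅ Z^5.

Boundary ∂_1: C_1 → C_0 maps an edge to its endpoints' difference, ∂[p,q] = q − p.
The resulting 5×10 matrix has rank 4, and its Smith normal form has invariant factors (1,1,1,1).

Boundary ∂_2: C_2 → C_1 sends each 2-simplex [p,q,r] to [q,r] − [p,r] + [p,q]. For instance
  ∂[v_0,v_1,v_2] = [v_1,v_2] − [v_0,v_2] + [v_0,v_1],
  ∂[v_0,v_3,v_4] = [v_3,v_4] − [v_0,v_4] + [v_0,v_3].
As a 10×5 matrix over Z this has rank 5, with invariant factors (1,1,1,1,1).

Computing H_k = (kernel of ∂_k) / (image of ∂_{k+1}):

  H_0: rank C_0 − rank ∂_1 = 5 − 4 = 1, and the invariant factors of ∂_1 are all 1, so H_0 = Z.
  H_1: rank ker ∂_1 − rank ∂_2 = (10 − 4) − 5 = 1, and the invariant factors of ∂_2 are all 1, so H_1 = Z.
  H_2: rank ker ∂_2 − rank ∂_3 = (5 − 5) − 0 = 0, and there is no ∂_3, so H_2 = 0.

As a check, the Euler characteristic is 5 − 10 + 5 = 0, which agrees with 1 − 1 + 0 = 0.
(K is a triangulation of the Möbius band.)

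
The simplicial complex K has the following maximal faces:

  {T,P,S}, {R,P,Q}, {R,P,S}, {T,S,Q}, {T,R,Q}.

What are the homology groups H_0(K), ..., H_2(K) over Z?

Take the total order P < Q < R < S < T on the vertex set. Then K (dimension 2) consists of the simplices:

  0-simplices (5): P, Q, R, S, T
  1-simplices (10): PQ, PR, PS, PT, QR, QS, QT, RS, RT, ST
  2-simplices (5): PQR, PRS, PST, QRT, QST

giving chain groups C_0 ≅ Z^5, C_1 ≅ Z^10, C_2 ≅ Z^5.

The boundary map ∂_1: C_1 → C_0 maps an edge to its endpoints' difference, ∂[p,q] = q − p. For instance
  ∂QR = R − Q.
As a 5×10 matrix over Z this has rank 4, with invariant factors (1,1,1,1).

Boundary ∂_2: C_2 → C_1 acts by ∂[p,q,r] = [q,r] − [p,r] + [p,q]. For instance
  ∂PST = ST − PT + PS,
  ∂PRS = RS − PS + PR.
The 10×5 boundary matrix has rank 5 and Smith normal form diag(1,1,1,1,1).

Reading off H_k = ker ∂_k / im ∂_{k+1}:

  H_0: rank C_0 − rank ∂_1 = 5 − 4 = 1, and the invariant factors of ∂_1 are all 1, so H_0 = Z.
  H_1: rank ker ∂_1 − rank ∂_2 = (10 − 4) − 5 = 1, and the invariant factors of ∂_2 are all 1, so H_1 = Z.
  H_2: rank ker ∂_2 − rank ∂_3 = (5 − 5) − 0 = 0, and there is no ∂_3, so H_2 = 0.

(K is a triangulation of the Möbius band.)

H_0 = Z,  H_1 = Z,  H_2 = 0.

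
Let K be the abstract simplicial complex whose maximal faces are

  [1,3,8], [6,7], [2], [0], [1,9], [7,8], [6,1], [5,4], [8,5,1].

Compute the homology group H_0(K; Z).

H_0 = Z^3.

Take the total order 0 < 1 < 2 < 3 < 4 < 5 < 6 < 7 < 8 < 9 on the vertex set. Then K (dimension 2) consists of the simplices:

  0-simplices (10): [0], [1], [2], [3], [4], [5], [6], [7], [8], [9]
  1-simplices (10): [1,3], [1,5], [1,6], [1,8], [1,9], [3,8], [4,5], [5,8], [6,7], [7,8]
  2-simplices (2): [1,3,8], [1,5,8]

Hence C_0 ≅ Z^10, C_1 ≅ Z^10, C_2 ≅ Z^2.

∂_1: C_1 → C_0 is given by ∂[p,q] = [q] − [p]. For instance
  ∂[1,5] = [5] − [1].
The 10×10 boundary matrix has rank 7 and Smith normal form diag(1,1,1,1,1,1,1).

Boundary ∂_2: C_2 → C_1 maps a triangle to the signed sum of its edges. For instance
  ∂[1,3,8] = [3,8] − [1,8] + [1,3],
  ∂[1,5,8] = [5,8] − [1,8] + [1,5].
As a 10×2 matrix over Z this has rank 2, with invariant factors (1,1).

Reading off H_k = ker ∂_k / im ∂_{k+1}:

  H_0: rank C_0 − rank ∂_1 = 10 − 7 = 3, and the invariant factors of ∂_1 are all 1, so H_0 ≅ Z^3.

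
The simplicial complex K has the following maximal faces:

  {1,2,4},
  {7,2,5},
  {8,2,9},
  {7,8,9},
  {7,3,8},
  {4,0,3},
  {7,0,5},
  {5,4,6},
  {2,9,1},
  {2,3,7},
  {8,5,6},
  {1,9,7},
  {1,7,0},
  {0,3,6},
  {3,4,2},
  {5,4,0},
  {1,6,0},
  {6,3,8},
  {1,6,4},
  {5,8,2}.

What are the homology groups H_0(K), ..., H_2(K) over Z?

H_0 ≅ Z,  H_1 ≅ Z ⊕ Z_2,  H_2 = 0.

We work with the vertex ordering 0 < 1 < 2 < 3 < 4 < 5 < 6 < 7 < 8 < 9. The simplices of K, each written with vertices in increasing order, are:

  0-simplices (10): [0], [1], [2], [3], [4], [5], [6], [7], [8], [9]
  1-simplices (30): (30 of them)
  2-simplices (20): (20 of them)

Hence C_0 ≅ Z^10, C_1 ≅ Z^30, C_2 ≅ Z^20.

Boundary ∂_1: C_1 → C_0 sends each edge [p,q] (with p < q) to q − p.
The resulting 10×30 matrix has rank 9, and its Smith normal form has invariant factors (1,1,1,1,1,1,1,1,1).

∂_2: C_2 → C_1 maps a triangle to the signed sum of its edges. For instance
  ∂[1,7,9] = [7,9] − [1,9] + [1,7],
  ∂[0,1,6] = [1,6] − [0,6] + [0,1].
This gives a 30×20 integer matrix of rank 20; reducing to Smith normal form yields diagonal entries (1,1,1,1,1,1,1,1,1,1,1,1,1,1,1,1,1,1,1,2).

Reading off H_k = ker ∂_k / im ∂_{k+1}:

  H_0: rank C_0 − rank ∂_1 = 10 − 9 = 1, and the invariant factors of ∂_1 are all 1, so H_0 ≅ Z.
  H_1: rank ker ∂_1 − rank ∂_2 = (30 − 9) − 20 = 1, and ∂_2 has invariant factor 2 > 1, so H_1 ≅ Z ⊕ Z_2.
  H_2: rank ker ∂_2 − rank ∂_3 = (20 − 20) − 0 = 0, and there is no ∂_3, so H_2 ≅ 0.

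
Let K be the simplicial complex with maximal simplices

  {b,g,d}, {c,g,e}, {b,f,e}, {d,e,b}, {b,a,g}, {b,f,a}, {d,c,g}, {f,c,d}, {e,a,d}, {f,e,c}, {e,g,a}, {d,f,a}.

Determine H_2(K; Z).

We work with the vertex ordering a < b < c < d < e < f < g. The simplices of K, each written with vertices in increasing order, are:

  0-simplices (7): a, b, c, d, e, f, g
  1-simplices (18): ab, ad, ae, af, ag, bd, be, bf, bg, cd, ce, cf, cg, de, df, dg, ef, eg
  2-simplices (12): abf, abg, ade, adf, aeg, bde, bdg, bef, cdf, cdg, cef, ceg

Hence C_0 ≅ Z^7, C_1 ≅ Z^18, C_2 ≅ Z^12.

∂_1: C_1 → C_0 sends each edge [p,q] (with p < q) to q − p. For instance
  ∂dg = g − d.
This gives a 7×18 integer matrix of rank 6; reducing to Smith normal form yields diagonal entries (1,1,1,1,1,1).

Boundary ∂_2: C_2 → C_1 acts by ∂[p,q,r] = [q,r] − [p,r] + [p,q]. For instance
  ∂cef = ef − cf + ce,
  ∂aeg = eg − ag + ae.
This gives a 18×12 integer matrix of rank 12; reducing to Smith normal form yields diagonal entries (1,1,1,1,1,1,1,1,1,1,1,2).

From H_k ≅ ker(∂_k) / im(∂_{k+1}) we obtain:

  H_2: rank ker ∂_2 − rank ∂_3 = (12 − 12) − 0 = 0, and there is no ∂_3, so H_2 ≅ 0.

(K is a triangulation of the real projective plane RP^2.)

H_2 = 0.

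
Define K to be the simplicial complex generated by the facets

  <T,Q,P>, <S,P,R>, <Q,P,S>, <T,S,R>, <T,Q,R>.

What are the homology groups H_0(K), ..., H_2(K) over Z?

Order the vertices as P < Q < R < S < T. Listing each simplex with vertices in this order, K has dimension 2 with simplices:

  0-simplices (5): P, Q, R, S, T
  1-simplices (10): PQ, PR, PS, PT, QR, QS, QT, RS, RT, ST
  2-simplices (5): PQS, PQT, PRS, QRT, RST

so the chain groups are C_0 ≅ Z^5, C_1 ≅ Z^10, C_2 ≅ Z^5.

Boundary ∂_1: C_1 → C_0 sends each edge [p,q] (with p < q) to q − p.
This gives a 5×10 integer matrix of rank 4; reducing to Smith normal form yields diagonal entries (1,1,1,1).

The boundary map ∂_2: C_2 → C_1 maps a triangle to the signed sum of its edges. For instance
  ∂PQS = QS − PS + PQ,
  ∂PQT = QT − PT + PQ.
The 10×5 boundary matrix has rank 5 and Smith normal form diag(1,1,1,1,1).

From H_k ≅ ker(∂_k) / im(∂_{k+1}) we obtain:

  H_0: rank C_0 − rank ∂_1 = 5 − 4 = 1, and the invariant factors of ∂_1 are all 1, so H_0 ≅ Z.
  H_1: rank ker ∂_1 − rank ∂_2 = (10 − 4) − 5 = 1, and the invariant factors of ∂_2 are all 1, so H_1 ≅ Z.
  H_2: rank ker ∂_2 − rank ∂_3 = (5 − 5) − 0 = 0, and there is no ∂_3, so H_2 ≅ 0.

As a check, the Euler characteristic is 5 − 10 + 5 = 0, which agrees with 1 − 1 + 0 = 0.
(K is a triangulation of the Möbius band.)

H_0 = Z,  H_1 = Z,  H_2 = 0.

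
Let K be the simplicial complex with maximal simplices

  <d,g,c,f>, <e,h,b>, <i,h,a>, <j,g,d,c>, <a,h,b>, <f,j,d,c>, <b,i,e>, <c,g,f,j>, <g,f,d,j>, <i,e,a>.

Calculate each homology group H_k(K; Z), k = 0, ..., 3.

Order the vertices as a < b < c < d < e < f < g < h < i < j. Listing each simplex with vertices in this order, K has dimension 3 with simplices:

  0-simplices (10): a, b, c, d, e, f, g, h, i, j
  1-simplices (20): ab, ae, ah, ai, be, bh, bi, cd, cf, cg, cj, df, dg, dj, eh, ei, fg, fj, gj, hi
  2-simplices (15): abh, aei, ahi, beh, bei, cdf, cdg, cdj, cfg, cfj, cgj, dfg, dfj, dgj, fgj
  3-simplices (5): cdfg, cdfj, cdgj, cfgj, dfgj

so the chain groups are C_0 ≅ Z^10, C_1 ≅ Z^20, C_2 ≅ Z^15, C_3 ≅ Z^5.

∂_1: C_1 → C_0 sends each edge [p,q] (with p < q) to q − p. For instance
  ∂bi = i − b.
The resulting 10×20 matrix has rank 8, and its Smith normal form has invariant factors (1,1,1,1,1,1,1,1).

∂_2: C_2 → C_1 sends each 2-simplex [p,q,r] to [q,r] − [p,r] + [p,q]. For instance
  ∂cdj = dj − cj + cd,
  ∂bei = ei − bi + be.
This gives a 20×15 integer matrix of rank 11; reducing to Smith normal form yields diagonal entries (1,1,1,1,1,1,1,1,1,1,1).

∂_3: C_3 → C_2 sends each 3-simplex σ to the alternating sum Σ_i (−1)^i (σ with its i-th vertex removed). For instance
  ∂dfgj = fgj − dgj + dfj − dfg,
  ∂cdgj = dgj − cgj + cdj − cdg.
This gives a 15×5 integer matrix of rank 4; reducing to Smith normal form yields diagonal entries (1,1,1,1).

Now H_k = ker ∂_k / im ∂_{k+1}, so:

  H_0: rank C_0 − rank ∂_1 = 10 − 8 = 2, and the invariant factors of ∂_1 are all 1, so H_0 = Z^2.
  H_1: rank ker ∂_1 − rank ∂_2 = (20 − 8) − 11 = 1, and the invariant factors of ∂_2 are all 1, so H_1 = Z.
  H_2: rank ker ∂_2 − rank ∂_3 = (15 − 11) − 4 = 0, and the invariant factors of ∂_3 are all 1, so H_2 = 0.
  H_3: rank ker ∂_3 − rank ∂_4 = (5 − 4) − 0 = 1, and there is no ∂_4, so H_3 = Z.

H_0 ≅ Z^2,  H_1 ≅ Z,  H_2 = 0,  H_3 ≅ Z.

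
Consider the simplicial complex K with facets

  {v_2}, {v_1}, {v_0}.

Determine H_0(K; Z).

H_0 = Z^3.

Take the total order v_0 < v_1 < v_2 on the vertex set. Then K (dimension 0) consists of the simplices:

  0-simplices (3): [v_0], [v_1], [v_2]

Hence C_0 ≅ Z^3.

Reading off H_k = ker ∂_k / im ∂_{k+1}:

  H_0: rank C_0 − rank ∂_1 = 3 − 0 = 3, and there is no ∂_1, so H_0 ≅ Z^3.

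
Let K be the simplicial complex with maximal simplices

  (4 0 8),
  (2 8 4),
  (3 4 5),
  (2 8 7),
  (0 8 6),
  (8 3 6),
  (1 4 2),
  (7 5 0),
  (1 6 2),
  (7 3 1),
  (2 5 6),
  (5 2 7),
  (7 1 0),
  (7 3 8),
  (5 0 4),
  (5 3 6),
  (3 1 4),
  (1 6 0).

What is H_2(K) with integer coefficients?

H_2 ≅ Z.

We work with the vertex ordering 0 < 1 < 2 < 3 < 4 < 5 < 6 < 7 < 8. The simplices of K, each written with vertices in increasing order, are:

  0-simplices (9): [0], [1], [2], [3], [4], [5], [6], [7], [8]
  1-simplices (27): (27 of them)
  2-simplices (18): [0,1,6], [0,1,7], [0,4,5], [0,4,8], [0,5,7], [0,6,8], [1,2,4], [1,2,6], [1,3,4], [1,3,7], [2,4,8], [2,5,6], [2,5,7], [2,7,8], [3,4,5], [3,5,6], [3,6,8], [3,7,8]

so the chain groups are C_0 ≅ Z^9, C_1 ≅ Z^27, C_2 ≅ Z^18.

The boundary map ∂_1: C_1 → C_0 sends each edge [p,q] (with p < q) to q − p. For instance
  ∂[3,8] = [8] − [3].
As a 9×27 matrix over Z this has rank 8, with invariant factors (1,1,1,1,1,1,1,1).

The boundary map ∂_2: C_2 → C_1 sends each 2-simplex [p,q,r] to [q,r] − [p,r] + [p,q]. For instance
  ∂[0,6,8] = [6,8] − [0,8] + [0,6],
  ∂[0,5,7] = [5,7] − [0,7] + [0,5].
The 27×18 boundary matrix has rank 17 and Smith normal form diag(1,1,1,1,1,1,1,1,1,1,1,1,1,1,1,1,1).

From H_k ≅ ker(∂_k) / im(∂_{k+1}) we obtain:

  H_2: rank ker ∂_2 − rank ∂_3 = (18 − 17) − 0 = 1, and there is no ∂_3, so H_2 ≅ Z.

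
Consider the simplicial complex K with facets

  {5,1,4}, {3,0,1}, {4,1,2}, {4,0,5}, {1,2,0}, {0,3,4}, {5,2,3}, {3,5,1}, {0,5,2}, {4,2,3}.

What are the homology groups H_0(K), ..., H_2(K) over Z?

We work with the vertex ordering 0 < 1 < 2 < 3 < 4 < 5. The simplices of K, each written with vertices in increasing order, are:

  0-simplices (6): [0], [1], [2], [3], [4], [5]
  1-simplices (15): [0,1], [0,2], [0,3], [0,4], [0,5], [1,2], [1,3], [1,4], [1,5], [2,3], [2,4], [2,5], [3,4], [3,5], [4,5]
  2-simplices (10): [0,1,2], [0,1,3], [0,2,5], [0,3,4], [0,4,5], [1,2,4], [1,3,5], [1,4,5], [2,3,4], [2,3,5]

Hence C_0 ≅ Z^6, C_1 ≅ Z^15, C_2 ≅ Z^10.

The boundary map ∂_1: C_1 → C_0 sends each edge [p,q] (with p < q) to q − p.
The 6×15 boundary matrix has rank 5 and Smith normal form diag(1,1,1,1,1).

The boundary map ∂_2: C_2 → C_1 acts by ∂[p,q,r] = [q,r] − [p,r] + [p,q]. For instance
  ∂[1,4,5] = [4,5] − [1,5] + [1,4],
  ∂[0,3,4] = [3,4] − [0,4] + [0,3].
The resulting 15×10 matrix has rank 10, and its Smith normal form has invariant factors (1,1,1,1,1,1,1,1,1,2).

Now H_k = ker ∂_k / im ∂_{k+1}, so:

  H_0: rank C_0 − rank ∂_1 = 6 − 5 = 1, and the invariant factors of ∂_1 are all 1, so H_0 ≅ Z.
  H_1: rank ker ∂_1 − rank ∂_2 = (15 − 5) − 10 = 0, and ∂_2 has invariant factor 2 > 1, so H_1 ≅ Z/2.
  H_2: rank ker ∂_2 − rank ∂_3 = (10 − 10) − 0 = 0, and there is no ∂_3, so H_2 ≅ 0.

(K is a triangulation of the real projective plane RP^2.)

H_0 = Z,  H_1 = Z/2,  H_2 = 0.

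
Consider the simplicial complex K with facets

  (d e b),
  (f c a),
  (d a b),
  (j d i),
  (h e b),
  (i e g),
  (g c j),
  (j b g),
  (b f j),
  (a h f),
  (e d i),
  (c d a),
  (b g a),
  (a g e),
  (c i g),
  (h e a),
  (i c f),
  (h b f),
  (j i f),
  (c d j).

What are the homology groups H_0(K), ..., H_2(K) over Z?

H_0 = Z,  H_1 = Z ⊕ Z_2,  H_2 = 0.

We work with the vertex ordering a < b < c < d < e < f < g < h < i < j. The simplices of K, each written with vertices in increasing order, are:

  0-simplices (10): a, b, c, d, e, f, g, h, i, j
  1-simplices (30): ab, ac, ad, ae, af, ag, ah, bd, be, bf, bg, bh, bj, cd, cf, cg, ci, cj, de, di, dj, eg, eh, ei, fh, fi, fj, gi, gj, ij
  2-simplices (20): abd, abg, acd, acf, aeg, aeh, afh, bde, beh, bfh, bfj, bgj, cdj, cfi, cgi, cgj, dei, dij, egi, fij

so the chain groups are C_0 ≅ Z^10, C_1 ≅ Z^30, C_2 ≅ Z^20.

∂_1: C_1 → C_0 maps an edge to its endpoints' difference, ∂[p,q] = q − p. For instance
  ∂fj = j − f.
The 10×30 boundary matrix has rank 9 and Smith normal form diag(1,1,1,1,1,1,1,1,1).

Boundary ∂_2: C_2 → C_1 sends each 2-simplex [p,q,r] to [q,r] − [p,r] + [p,q]. For instance
  ∂bfh = fh − bh + bf,
  ∂afh = fh − ah + af.
The 30×20 boundary matrix has rank 20 and Smith normal form diag(1,1,1,1,1,1,1,1,1,1,1,1,1,1,1,1,1,1,1,2).

From H_k ≅ ker(∂_k) / im(∂_{k+1}) we obtain:

  H_0: rank C_0 − rank ∂_1 = 10 − 9 = 1, and the invariant factors of ∂_1 are all 1, so H_0 = Z.
  H_1: rank ker ∂_1 − rank ∂_2 = (30 − 9) − 20 = 1, and ∂_2 has invariant factor 2 > 1, so H_1 = Z ⊕ Z_2.
  H_2: rank ker ∂_2 − rank ∂_3 = (20 − 20) − 0 = 0, and there is no ∂_3, so H_2 = 0.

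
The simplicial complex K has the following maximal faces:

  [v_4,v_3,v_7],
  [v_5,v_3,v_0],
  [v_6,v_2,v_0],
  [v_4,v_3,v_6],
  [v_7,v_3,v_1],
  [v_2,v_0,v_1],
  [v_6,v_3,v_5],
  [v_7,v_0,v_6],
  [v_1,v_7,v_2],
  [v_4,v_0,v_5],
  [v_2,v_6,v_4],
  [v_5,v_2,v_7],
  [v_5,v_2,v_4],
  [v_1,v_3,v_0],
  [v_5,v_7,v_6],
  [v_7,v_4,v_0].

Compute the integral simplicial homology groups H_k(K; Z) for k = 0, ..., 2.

Take the total order v_0 < v_1 < v_2 < v_3 < v_4 < v_5 < v_6 < v_7 on the vertex set. Then K (dimension 2) consists of the simplices:

  0-simplices (8): [v_0], [v_1], [v_2], [v_3], [v_4], [v_5], [v_6], [v_7]
  1-simplices (24): (24 of them)
  2-simplices (16): (16 of them)

so the chain groups are C_0 ≅ Z^8, C_1 ≅ Z^24, C_2 ≅ Z^16.

∂_1: C_1 → C_0 maps an edge to its endpoints' difference, ∂[p,q] = q − p.
The 8×24 boundary matrix has rank 7 and Smith normal form diag(1,1,1,1,1,1,1).

∂_2: C_2 → C_1 sends each 2-simplex [p,q,r] to [q,r] − [p,r] + [p,q]. For instance
  ∂[v_0,v_2,v_6] = [v_2,v_6] − [v_0,v_6] + [v_0,v_2],
  ∂[v_3,v_4,v_6] = [v_4,v_6] − [v_3,v_6] + [v_3,v_4].
The 24×16 boundary matrix has rank 15 and Smith normal form diag(1,1,1,1,1,1,1,1,1,1,1,1,1,1,1).

Computing H_k = (kernel of ∂_k) / (image of ∂_{k+1}):

  H_0: rank C_0 − rank ∂_1 = 8 − 7 = 1, and the invariant factors of ∂_1 are all 1, so H_0 = Z.
  H_1: rank ker ∂_1 − rank ∂_2 = (24 − 7) − 15 = 2, and the invariant factors of ∂_2 are all 1, so H_1 = Z^2.
  H_2: rank ker ∂_2 − rank ∂_3 = (16 − 15) − 0 = 1, and there is no ∂_3, so H_2 = Z.

H_0 = Z,  H_1 = Z^2,  H_2 = Z.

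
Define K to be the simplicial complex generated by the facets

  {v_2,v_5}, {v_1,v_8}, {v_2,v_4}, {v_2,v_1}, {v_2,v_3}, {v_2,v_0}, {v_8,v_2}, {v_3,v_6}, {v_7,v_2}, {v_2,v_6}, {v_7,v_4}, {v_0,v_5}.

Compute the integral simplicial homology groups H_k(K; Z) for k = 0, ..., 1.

We work with the vertex ordering v_0 < v_1 < v_2 < v_3 < v_4 < v_5 < v_6 < v_7 < v_8. The simplices of K, each written with vertices in increasing order, are:

  0-simplices (9): [v_0], [v_1], [v_2], [v_3], [v_4], [v_5], [v_6], [v_7], [v_8]
  1-simplices (12): [v_0,v_2], [v_0,v_5], [v_1,v_2], [v_1,v_8], [v_2,v_3], [v_2,v_4], [v_2,v_5], [v_2,v_6], [v_2,v_7], [v_2,v_8], [v_3,v_6], [v_4,v_7]

Hence C_0 ≅ Z^9, C_1 ≅ Z^12.

∂_1: C_1 → C_0 is given by ∂[p,q] = [q] − [p].
This gives a 9×12 integer matrix of rank 8; reducing to Smith normal form yields diagonal entries (1,1,1,1,1,1,1,1).

Computing H_k = (kernel of ∂_k) / (image of ∂_{k+1}):

  H_0: rank C_0 − rank ∂_1 = 9 − 8 = 1, and the invariant factors of ∂_1 are all 1, so H_0 ≅ Z.
  H_1: rank ker ∂_1 − rank ∂_2 = (12 − 8) − 0 = 4, and there is no ∂_2, so H_1 ≅ Z^4.

As a check, the Euler characteristic is 9 − 12 = -3, which agrees with 1 − 4 = -3.

H_0 ≅ Z,  H_1 ≅ Z^4.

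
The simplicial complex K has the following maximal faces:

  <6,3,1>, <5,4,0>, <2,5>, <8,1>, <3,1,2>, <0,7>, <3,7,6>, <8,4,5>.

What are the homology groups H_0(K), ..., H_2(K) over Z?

H_0 ≅ Z,  H_1 ≅ Z^2,  H_2 = 0.

K has 9 vertices, 15 edges, 5 triangles.
rank ∂_0 = 0, rank ∂_1 = 8 ⇒ b_0 = 9 − 0 − 8 = 1; all invariant factors of ∂_1 are 1 so no torsion. So H_0 ≅ Z.
rank ∂_1 = 8, rank ∂_2 = 5 ⇒ b_1 = 15 − 8 − 5 = 2; all invariant factors of ∂_2 are 1 so no torsion. So H_1 ≅ Z^2.
rank ∂_2 = 5, rank ∂_3 = 0 ⇒ b_2 = 5 − 5 − 0 = 0. So H_2 ≅ 0.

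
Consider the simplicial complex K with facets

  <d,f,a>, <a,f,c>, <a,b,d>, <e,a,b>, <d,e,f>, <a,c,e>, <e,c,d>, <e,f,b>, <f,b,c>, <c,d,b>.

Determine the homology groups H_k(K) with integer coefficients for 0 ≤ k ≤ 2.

H_0 ≅ Z,  H_1 ≅ Z/2,  H_2 = 0.

Take the total order a < b < c < d < e < f on the vertex set. Then K (dimension 2) consists of the simplices:

  0-simplices (6): a, b, c, d, e, f
  1-simplices (15): ab, ac, ad, ae, af, bc, bd, be, bf, cd, ce, cf, de, df, ef
  2-simplices (10): abd, abe, ace, acf, adf, bcd, bcf, bef, cde, def

giving chain groups C_0 ≅ Z^6, C_1 ≅ Z^15, C_2 ≅ Z^10.

∂_1: C_1 → C_0 sends each edge [p,q] (with p < q) to q − p.
The resulting 6×15 matrix has rank 5, and its Smith normal form has invariant factors (1,1,1,1,1).

Boundary ∂_2: C_2 → C_1 sends each 2-simplex [p,q,r] to [q,r] − [p,r] + [p,q]. For instance
  ∂acf = cf − af + ac,
  ∂bcd = cd − bd + bc.
As a 15×10 matrix over Z this has rank 10, with invariant factors (1,1,1,1,1,1,1,1,1,2).

Now H_k = ker ∂_k / im ∂_{k+1}, so:

  H_0: rank C_0 − rank ∂_1 = 6 − 5 = 1, and the invariant factors of ∂_1 are all 1, so H_0 ≅ Z.
  H_1: rank ker ∂_1 − rank ∂_2 = (15 − 5) − 10 = 0, and ∂_2 has invariant factor 2 > 1, so H_1 ≅ Z/2.
  H_2: rank ker ∂_2 − rank ∂_3 = (10 − 10) − 0 = 0, and there is no ∂_3, so H_2 ≅ 0.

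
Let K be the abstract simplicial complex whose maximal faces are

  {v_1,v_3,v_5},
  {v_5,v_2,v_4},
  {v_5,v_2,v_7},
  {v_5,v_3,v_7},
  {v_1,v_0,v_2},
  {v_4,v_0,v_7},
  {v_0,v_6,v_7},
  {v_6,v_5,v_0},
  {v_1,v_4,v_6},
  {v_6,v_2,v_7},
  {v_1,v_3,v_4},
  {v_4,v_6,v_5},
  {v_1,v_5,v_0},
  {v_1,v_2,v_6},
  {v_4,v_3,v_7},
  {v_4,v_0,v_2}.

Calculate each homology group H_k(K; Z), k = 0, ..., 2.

H_0 = Z,  H_1 = Z^2,  H_2 = Z.

Take the total order v_0 < v_1 < v_2 < v_3 < v_4 < v_5 < v_6 < v_7 on the vertex set. Then K (dimension 2) consists of the simplices:

  0-simplices (8): [v_0], [v_1], [v_2], [v_3], [v_4], [v_5], [v_6], [v_7]
  1-simplices (24): (24 of them)
  2-simplices (16): (16 of them)

giving chain groups C_0 ≅ Z^8, C_1 ≅ Z^24, C_2 ≅ Z^16.

∂_1: C_1 → C_0 is given by ∂[p,q] = [q] − [p]. For instance
  ∂[v_0,v_5] = [v_5] − [v_0].
The resulting 8×24 matrix has rank 7, and its Smith normal form has invariant factors (1,1,1,1,1,1,1).

Boundary ∂_2: C_2 → C_1 acts by ∂[p,q,r] = [q,r] − [p,r] + [p,q]. For instance
  ∂[v_2,v_4,v_5] = [v_4,v_5] − [v_2,v_5] + [v_2,v_4],
  ∂[v_1,v_2,v_6] = [v_2,v_6] − [v_1,v_6] + [v_1,v_2].
As a 24×16 matrix over Z this has rank 15, with invariant factors (1,1,1,1,1,1,1,1,1,1,1,1,1,1,1).

Now H_k = ker ∂_k / im ∂_{k+1}, so:

  H_0: rank C_0 − rank ∂_1 = 8 − 7 = 1, and the invariant factors of ∂_1 are all 1, so H_0 = Z.
  H_1: rank ker ∂_1 − rank ∂_2 = (24 − 7) − 15 = 2, and the invariant factors of ∂_2 are all 1, so H_1 = Z^2.
  H_2: rank ker ∂_2 − rank ∂_3 = (16 − 15) − 0 = 1, and there is no ∂_3, so H_2 = Z.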